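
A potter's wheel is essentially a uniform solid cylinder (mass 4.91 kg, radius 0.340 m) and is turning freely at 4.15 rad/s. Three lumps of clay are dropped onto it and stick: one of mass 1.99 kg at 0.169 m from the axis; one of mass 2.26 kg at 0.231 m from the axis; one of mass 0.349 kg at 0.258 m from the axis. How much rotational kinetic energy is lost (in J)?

No external torque acts about the axis; L_before = L_after.
I_p = ½(4.91)(0.340)² = 0.2838 kg·m².
Added inertia Σmr² = (1.99)(0.169)² + (2.26)(0.231)² + (0.349)(0.258)² = 0.2007 kg·m²; I_f = 0.2838 + 0.2007 = 0.4845 kg·m².
ω_f = I_p ω_i / I_f = (0.2838)(4.15) / 0.4845 = 2.431 rad/s.
KE_i = ½(0.2838)(4.150 rad/s)² = 2.444 J; KE_f = ½(0.4845)(2.431)² = 1.432 J.

energy lost ≈ 1.01 J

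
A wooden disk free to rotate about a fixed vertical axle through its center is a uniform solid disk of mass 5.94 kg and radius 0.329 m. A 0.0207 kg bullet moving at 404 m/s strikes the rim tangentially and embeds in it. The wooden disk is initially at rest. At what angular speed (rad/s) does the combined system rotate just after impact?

About the axle the impulsive forces during the collision are internal, so angular momentum about that axis is conserved.
I_p = ½(5.94)(0.329)² = 0.3215 kg·m². Taking the sense of the bullet's angular momentum as positive, L_{bullet} = m v R = (0.0207)(404)(0.329) = 2.751 kg·m²/s.
L_i = 0 + 2.751 = 2.751 kg·m²/s.
After sticking, I_f = I_p + m R² = 0.3215 + (0.0207)(0.329)² = 0.3237 kg·m².
ω_f = L_i / I_f = 2.751 / 0.3237 = 8.499 rad/s.

|ω_f| ≈ 8.50 rad/s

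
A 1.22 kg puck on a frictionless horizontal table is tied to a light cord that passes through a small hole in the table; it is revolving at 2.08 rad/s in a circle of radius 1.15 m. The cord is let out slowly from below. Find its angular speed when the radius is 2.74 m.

The constraining force is radial, so m r² ω about the center is conserved.
ω₂ = ω₁ (r₁/r₂)² = (2.08)(1.15/2.74)² = 0.3664 rad/s.

ω₂ ≈ 0.366 rad/s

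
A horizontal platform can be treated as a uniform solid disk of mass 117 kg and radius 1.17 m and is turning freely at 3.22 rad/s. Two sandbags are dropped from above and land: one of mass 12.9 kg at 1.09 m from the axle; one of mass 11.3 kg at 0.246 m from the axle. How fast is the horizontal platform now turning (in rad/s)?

The added mass arrives with no angular momentum about the axle, and any external torque about the axle is negligible, so the system's angular momentum is conserved.
I_p = ½(117)(1.17)² = 80.08 kg·m².
Added inertia Σmr² = (12.9)(1.09)² + (11.3)(0.246)² = 16.01 kg·m²; I_f = 80.08 + 16.01 = 96.09 kg·m².
ω_f = I_p ω_i / I_f = (80.08)(3.22) / 96.09 = 2.683 rad/s.

ω_f ≈ 2.68 rad/s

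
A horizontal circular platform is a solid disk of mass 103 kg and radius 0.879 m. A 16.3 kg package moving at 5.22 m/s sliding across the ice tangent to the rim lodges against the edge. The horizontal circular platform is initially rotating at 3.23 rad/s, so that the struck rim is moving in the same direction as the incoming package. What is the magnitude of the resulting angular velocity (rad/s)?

About the central axle the impulsive forces during the collision are internal, so angular momentum about that axis is conserved.
I_p = ½(103)(0.879)² = 39.79 kg·m². Taking the sense of the package's angular momentum as positive, L_{package} = m v R = (16.3)(5.22)(0.879) = 74.79 kg·m²/s.
L_i = +I_p ω_p + m v R = +(39.79)(3.23) + 74.79 = 203.3 kg·m²/s.
After sticking, I_f = I_p + m R² = 39.79 + (16.3)(0.879)² = 52.39 kg·m².
ω_f = L_i / I_f = 203.3 / 52.39 = 3.881 rad/s.

|ω_f| ≈ 3.88 rad/s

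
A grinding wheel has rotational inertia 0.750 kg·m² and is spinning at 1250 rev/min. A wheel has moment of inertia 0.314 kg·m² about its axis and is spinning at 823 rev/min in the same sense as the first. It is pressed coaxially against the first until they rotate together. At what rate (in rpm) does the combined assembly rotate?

|ω_f| ≈ 1120 rpm

The coupling torques are internal; angular momentum about the shared axis is conserved.
Taking A's sense as positive: L = (0.7500)(1250) + (0.3140)(823) = 1196 kg·m²·rpm.
Combined I = 0.7500 + 0.3140 = 1.064 kg·m².
ω_f = L / I = 1196 / 1.064 = 1124 rpm.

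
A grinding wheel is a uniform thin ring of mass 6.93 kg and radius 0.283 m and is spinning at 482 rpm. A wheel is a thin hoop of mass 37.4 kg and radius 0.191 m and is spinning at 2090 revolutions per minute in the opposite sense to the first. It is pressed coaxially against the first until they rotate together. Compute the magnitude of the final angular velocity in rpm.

The coupling torques are internal; angular momentum about the shared axis is conserved.
Moments of inertia: I_A = (6.93)(0.283)² = 0.5550 kg·m²; I_B = (37.4)(0.191)² = 1.364 kg·m².
Taking A's sense as positive: L = (0.5550)(482) − (1.364)(2090) = -2584 kg·m²·rpm.
Combined I = 0.5550 + 1.364 = 1.919 kg·m².
ω_f = L / I = -2584 / 1.919 = -1346 rpm.

|ω_f| ≈ 1350 rpm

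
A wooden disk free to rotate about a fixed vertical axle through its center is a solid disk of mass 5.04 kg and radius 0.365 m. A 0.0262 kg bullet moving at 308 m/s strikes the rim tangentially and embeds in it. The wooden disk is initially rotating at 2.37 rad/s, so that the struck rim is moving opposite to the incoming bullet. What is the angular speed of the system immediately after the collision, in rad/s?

|ω_f| ≈ 6.34 rad/s

The axle reaction passes through the axle and exerts no torque about it; angular momentum about the axle is conserved through the impact.
I_p = ½(5.04)(0.365)² = 0.3357 kg·m². Taking the sense of the bullet's angular momentum as positive, L_{bullet} = m v R = (0.0262)(308)(0.365) = 2.945 kg·m²/s.
L_i = −I_p ω_p + m v R = −(0.3357)(2.37) + 2.945 = 2.150 kg·m²/s.
After sticking, I_f = I_p + m R² = 0.3357 + (0.0262)(0.365)² = 0.3392 kg·m².
ω_f = L_i / I_f = 2.150 / 0.3392 = 6.337 rad/s.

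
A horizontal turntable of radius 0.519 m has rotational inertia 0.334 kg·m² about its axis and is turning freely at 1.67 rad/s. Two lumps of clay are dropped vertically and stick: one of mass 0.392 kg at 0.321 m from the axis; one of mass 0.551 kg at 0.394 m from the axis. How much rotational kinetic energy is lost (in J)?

No external torque acts about the axis; L_before = L_after.
Added inertia Σmr² = (0.392)(0.321)² + (0.551)(0.394)² = 0.1259 kg·m²; I_f = 0.3340 + 0.1259 = 0.4599 kg·m².
ω_f = I_p ω_i / I_f = (0.3340)(1.67) / 0.4599 = 1.213 rad/s.
KE_i = ½(0.3340)(1.670 rad/s)² = 0.4657 J; KE_f = ½(0.4599)(1.213)² = 0.3382 J.

energy lost ≈ 0.128 J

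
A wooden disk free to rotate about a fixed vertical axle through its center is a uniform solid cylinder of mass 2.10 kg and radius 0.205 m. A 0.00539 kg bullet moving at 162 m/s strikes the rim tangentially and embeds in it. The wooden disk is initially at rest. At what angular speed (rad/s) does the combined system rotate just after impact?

About the axle the impulsive forces during the collision are internal, so angular momentum about that axis is conserved.
I_p = ½(2.10)(0.205)² = 0.04413 kg·m². Taking the sense of the bullet's angular momentum as positive, L_{bullet} = m v R = (0.00539)(162)(0.205) = 0.1790 kg·m²/s.
L_i = 0 + 0.1790 = 0.1790 kg·m²/s.
After sticking, I_f = I_p + m R² = 0.04413 + (0.00539)(0.205)² = 0.04435 kg·m².
ω_f = L_i / I_f = 0.1790 / 0.04435 = 4.036 rad/s.

|ω_f| ≈ 4.04 rad/s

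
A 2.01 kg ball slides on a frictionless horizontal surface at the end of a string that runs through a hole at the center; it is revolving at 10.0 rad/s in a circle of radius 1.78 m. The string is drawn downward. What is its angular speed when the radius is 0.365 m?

The constraining force is radial, so m r² ω about the center is conserved.
ω₂ = ω₁ (r₁/r₂)² = (10.0)(1.78/0.365)² = 237.8 rad/s.

ω₂ ≈ 238 rad/s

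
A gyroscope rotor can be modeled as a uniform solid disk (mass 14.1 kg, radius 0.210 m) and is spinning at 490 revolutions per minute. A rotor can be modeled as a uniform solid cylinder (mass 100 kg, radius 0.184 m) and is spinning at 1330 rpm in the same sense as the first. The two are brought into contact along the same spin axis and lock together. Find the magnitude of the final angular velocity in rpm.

No external torque acts about the common axis, so total angular momentum is conserved.
Moments of inertia: I_A = ½(14.1)(0.210)² = 0.3109 kg·m²; I_B = ½(100)(0.184)² = 1.693 kg·m².
Taking A's sense as positive: L = (0.3109)(490) + (1.693)(1330) = 2404 kg·m²·rpm.
Combined I = 0.3109 + 1.693 = 2.004 kg·m².
ω_f = L / I = 2404 / 2.004 = 1200 rpm.

|ω_f| ≈ 1200 rpm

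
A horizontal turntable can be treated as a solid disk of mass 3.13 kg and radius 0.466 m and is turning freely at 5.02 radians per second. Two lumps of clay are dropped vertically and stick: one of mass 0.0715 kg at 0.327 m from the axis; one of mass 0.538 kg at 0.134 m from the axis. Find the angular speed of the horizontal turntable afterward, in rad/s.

No external torque acts about the axis; L_before = L_after.
I_p = ½(3.13)(0.466)² = 0.3398 kg·m².
Added inertia Σmr² = (0.0715)(0.327)² + (0.538)(0.134)² = 0.01731 kg·m²; I_f = 0.3398 + 0.01731 = 0.3572 kg·m².
ω_f = I_p ω_i / I_f = (0.3398)(5.02) / 0.3572 = 4.777 rad/s.

ω_f ≈ 4.78 rad/s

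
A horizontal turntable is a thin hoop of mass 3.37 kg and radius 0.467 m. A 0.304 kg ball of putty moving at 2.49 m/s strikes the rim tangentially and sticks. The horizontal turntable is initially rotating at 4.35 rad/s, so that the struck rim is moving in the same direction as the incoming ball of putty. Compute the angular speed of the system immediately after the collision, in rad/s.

The axle reaction passes through the axle and exerts no torque about it; angular momentum about the axle is conserved through the impact.
I_p = (3.37)(0.467)² = 0.7350 kg·m². Taking the sense of the ball of putty's angular momentum as positive, L_{ball} = m v R = (0.304)(2.49)(0.467) = 0.3535 kg·m²/s.
L_i = +I_p ω_p + m v R = +(0.7350)(4.35) + 0.3535 = 3.551 kg·m²/s.
After sticking, I_f = I_p + m R² = 0.7350 + (0.304)(0.467)² = 0.8013 kg·m².
ω_f = L_i / I_f = 3.551 / 0.8013 = 4.431 rad/s.

|ω_f| ≈ 4.43 rad/s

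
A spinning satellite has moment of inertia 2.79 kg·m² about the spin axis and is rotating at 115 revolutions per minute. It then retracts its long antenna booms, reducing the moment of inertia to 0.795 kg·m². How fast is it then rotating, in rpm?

ω₂ ≈ 404 rpm

No external torque acts about the spin axis, so angular momentum is conserved.
ω₂ = I₁ω₁ / I₂ = (2.790)(115 rpm) / (0.7950) = 403.6 rpm.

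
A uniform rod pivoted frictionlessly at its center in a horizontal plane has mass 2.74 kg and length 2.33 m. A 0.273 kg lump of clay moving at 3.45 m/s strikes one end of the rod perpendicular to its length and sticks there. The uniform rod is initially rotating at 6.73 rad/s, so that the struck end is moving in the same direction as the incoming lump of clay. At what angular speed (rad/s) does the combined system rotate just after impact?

About the pivot the impulsive forces during the collision are internal, so angular momentum about that axis is conserved.
I_p = (1/12)(2.74)(2.33)² = 1.240 kg·m². Taking the sense of the lump of clay's angular momentum as positive, L_{lump} = m v R = (0.273)(3.45)(2.33/2) = 1.097 kg·m²/s.
L_i = +I_p ω_p + m v R = +(1.240)(6.73) + 1.097 = 9.440 kg·m²/s.
After sticking, I_f = I_p + m R² = 1.240 + (0.273)(2.33/2)² = 1.610 kg·m².
ω_f = L_i / I_f = 9.440 / 1.610 = 5.863 rad/s.

|ω_f| ≈ 5.86 rad/s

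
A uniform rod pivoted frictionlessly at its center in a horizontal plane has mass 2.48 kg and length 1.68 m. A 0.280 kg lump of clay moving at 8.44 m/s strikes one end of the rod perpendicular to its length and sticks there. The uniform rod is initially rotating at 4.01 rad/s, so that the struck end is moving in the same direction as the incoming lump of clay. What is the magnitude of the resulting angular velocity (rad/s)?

About the pivot the impulsive forces during the collision are internal, so angular momentum about that axis is conserved.
I_p = (1/12)(2.48)(1.68)² = 0.5833 kg·m². Taking the sense of the lump of clay's angular momentum as positive, L_{lump} = m v R = (0.280)(8.44)(1.68/2) = 1.985 kg·m²/s.
L_i = +I_p ω_p + m v R = +(0.5833)(4.01) + 1.985 = 4.324 kg·m²/s.
After sticking, I_f = I_p + m R² = 0.5833 + (0.280)(1.68/2)² = 0.7809 kg·m².
ω_f = L_i / I_f = 4.324 / 0.7809 = 5.538 rad/s.

|ω_f| ≈ 5.54 rad/s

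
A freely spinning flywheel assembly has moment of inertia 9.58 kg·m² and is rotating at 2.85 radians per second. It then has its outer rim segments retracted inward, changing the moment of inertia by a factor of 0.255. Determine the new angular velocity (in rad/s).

ω₂ ≈ 11.2 rad/s

Angular momentum about the spin axis is conserved since the torque about it is zero.
I₂ = 0.255 × 9.58 = 2.443 kg·m².
ω₂ = I₁ω₁ / I₂ = (9.580)(2.85 rad/s) / (2.443) = 11.18 rad/s.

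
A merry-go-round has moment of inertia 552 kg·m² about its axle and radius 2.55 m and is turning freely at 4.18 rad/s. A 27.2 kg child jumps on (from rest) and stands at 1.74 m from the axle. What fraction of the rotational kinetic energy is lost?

fraction ≈ 0.130

The added mass arrives with no angular momentum about the axle, and any external torque about the axle is negligible, so the system's angular momentum is conserved.
Added inertia Σmr² = (27.2)(1.74)² = 82.35 kg·m²; I_f = 552.0 + 82.35 = 634.4 kg·m².
ω_f = I_p ω_i / I_f = (552.0)(4.18) / 634.4 = 3.637 rad/s.
KE_i = ½(552.0)(4.180 rad/s)² = 4822 J; KE_f = ½(634.4)(3.637)² = 4196 J.
Fraction lost = 0.1298.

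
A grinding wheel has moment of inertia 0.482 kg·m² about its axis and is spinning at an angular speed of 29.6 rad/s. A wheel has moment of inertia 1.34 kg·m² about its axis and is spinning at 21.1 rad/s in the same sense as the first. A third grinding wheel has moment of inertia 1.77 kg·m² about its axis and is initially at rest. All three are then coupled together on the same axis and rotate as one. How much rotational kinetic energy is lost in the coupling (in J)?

ΔKE lost ≈ 258 J

No external torque acts about the common axis, so total angular momentum is conserved.
Taking A's sense as positive: L = (0.4820)(29.6) + (1.340)(21.1) = 42.54 kg·m²·rad/s.
Combined I = 0.4820 + 1.340 + 1.770 = 3.592 kg·m².
ω_f = L / I = 42.54 / 3.592 = 11.84 rad/s.
KE_i = ½ΣIω² = 509.4 J; KE_f = ½(3.592)(11.84)² = 251.9 J.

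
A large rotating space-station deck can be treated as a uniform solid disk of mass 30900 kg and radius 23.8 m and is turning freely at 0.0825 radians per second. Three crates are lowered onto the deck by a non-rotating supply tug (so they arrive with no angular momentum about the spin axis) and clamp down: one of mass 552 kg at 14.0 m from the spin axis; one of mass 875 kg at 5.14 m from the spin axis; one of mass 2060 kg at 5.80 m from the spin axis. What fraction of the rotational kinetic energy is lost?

No external torque acts about the spin axis; L_before = L_after.
I_p = ½(30900)(23.8)² = 8.751e+06 kg·m².
Added inertia Σmr² = (552)(14.0)² + (875)(5.14)² + (2060)(5.80)² = 2.006e+05 kg·m²; I_f = 8.751e+06 + 2.006e+05 = 8.952e+06 kg·m².
ω_f = I_p ω_i / I_f = (8.751e+06)(0.0825) / 8.952e+06 = 0.08065 rad/s.
KE_i = ½(8.751e+06)(0.08250 rad/s)² = 29780 J; KE_f = ½(8.952e+06)(0.08065)² = 29120 J.
Fraction lost = 0.02241.

fraction ≈ 0.0224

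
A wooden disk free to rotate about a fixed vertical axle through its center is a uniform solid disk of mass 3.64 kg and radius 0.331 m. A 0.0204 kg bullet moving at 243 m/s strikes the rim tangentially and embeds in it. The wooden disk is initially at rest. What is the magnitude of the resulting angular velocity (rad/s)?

The axle reaction passes through the axle and exerts no torque about it; angular momentum about the axle is conserved through the impact.
I_p = ½(3.64)(0.331)² = 0.1994 kg·m². Taking the sense of the bullet's angular momentum as positive, L_{bullet} = m v R = (0.0204)(243)(0.331) = 1.641 kg·m²/s.
L_i = 0 + 1.641 = 1.641 kg·m²/s.
After sticking, I_f = I_p + m R² = 0.1994 + (0.0204)(0.331)² = 0.2016 kg·m².
ω_f = L_i / I_f = 1.641 / 0.2016 = 8.138 rad/s.

|ω_f| ≈ 8.14 rad/s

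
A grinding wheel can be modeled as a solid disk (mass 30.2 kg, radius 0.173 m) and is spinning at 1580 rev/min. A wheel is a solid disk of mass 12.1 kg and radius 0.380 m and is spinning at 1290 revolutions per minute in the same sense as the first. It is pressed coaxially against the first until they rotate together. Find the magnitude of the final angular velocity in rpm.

No external torque acts about the common axis, so total angular momentum is conserved.
Moments of inertia: I_A = ½(30.2)(0.173)² = 0.4519 kg·m²; I_B = ½(12.1)(0.380)² = 0.8736 kg·m².
Taking A's sense as positive: L = (0.4519)(1580) + (0.8736)(1290) = 1841 kg·m²·rpm.
Combined I = 0.4519 + 0.8736 = 1.326 kg·m².
ω_f = L / I = 1841 / 1.326 = 1389 rpm.

|ω_f| ≈ 1390 rpm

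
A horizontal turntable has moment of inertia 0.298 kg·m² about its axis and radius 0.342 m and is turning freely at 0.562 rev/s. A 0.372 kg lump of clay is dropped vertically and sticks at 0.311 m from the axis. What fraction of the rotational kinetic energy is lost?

fraction ≈ 0.108

The added mass arrives with no angular momentum about the axis, and any external torque about the axis is negligible, so the system's angular momentum is conserved.
Added inertia Σmr² = (0.372)(0.311)² = 0.03598 kg·m²; I_f = 0.2980 + 0.03598 = 0.3340 kg·m².
ω_f = I_p ω_i / I_f = (0.2980)(0.562) / 0.3340 = 0.5015 rev/s.
KE_i = ½(0.2980)(3.531 rad/s)² = 1.858 J; KE_f = ½(0.3340)(3.151)² = 1.658 J.
Fraction lost = 0.1077.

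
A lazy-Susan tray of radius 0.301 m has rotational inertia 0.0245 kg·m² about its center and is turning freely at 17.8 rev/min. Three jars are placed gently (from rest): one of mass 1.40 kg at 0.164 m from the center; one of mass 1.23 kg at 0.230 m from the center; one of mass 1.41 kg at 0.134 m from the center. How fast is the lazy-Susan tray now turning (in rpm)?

No external torque acts about the center; L_before = L_after.
Added inertia Σmr² = (1.40)(0.164)² + (1.23)(0.230)² + (1.41)(0.134)² = 0.1280 kg·m²; I_f = 0.02450 + 0.1280 = 0.1525 kg·m².
ω_f = I_p ω_i / I_f = (0.02450)(17.8) / 0.1525 = 2.859 rpm.

ω_f ≈ 2.86 rpm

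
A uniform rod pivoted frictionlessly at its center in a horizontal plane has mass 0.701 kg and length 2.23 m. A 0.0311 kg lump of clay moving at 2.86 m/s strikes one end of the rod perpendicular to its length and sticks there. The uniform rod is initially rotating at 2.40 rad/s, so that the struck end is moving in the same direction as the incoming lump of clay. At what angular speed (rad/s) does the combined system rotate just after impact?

|ω_f| ≈ 2.42 rad/s

The axle reaction passes through the pivot and exerts no torque about it; angular momentum about the pivot is conserved through the impact.
I_p = (1/12)(0.701)(2.23)² = 0.2905 kg·m². Taking the sense of the lump of clay's angular momentum as positive, L_{lump} = m v R = (0.0311)(2.86)(2.23/2) = 0.09917 kg·m²/s.
L_i = +I_p ω_p + m v R = +(0.2905)(2.40) + 0.09917 = 0.7964 kg·m²/s.
After sticking, I_f = I_p + m R² = 0.2905 + (0.0311)(2.23/2)² = 0.3292 kg·m².
ω_f = L_i / I_f = 0.7964 / 0.3292 = 2.419 rad/s.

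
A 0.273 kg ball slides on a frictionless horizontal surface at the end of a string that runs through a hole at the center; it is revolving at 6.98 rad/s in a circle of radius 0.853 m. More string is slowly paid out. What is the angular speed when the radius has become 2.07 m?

ω₂ ≈ 1.19 rad/s

The constraining force is radial, so m r² ω about the center is conserved.
ω₂ = ω₁ (r₁/r₂)² = (6.98)(0.853/2.07)² = 1.185 rad/s.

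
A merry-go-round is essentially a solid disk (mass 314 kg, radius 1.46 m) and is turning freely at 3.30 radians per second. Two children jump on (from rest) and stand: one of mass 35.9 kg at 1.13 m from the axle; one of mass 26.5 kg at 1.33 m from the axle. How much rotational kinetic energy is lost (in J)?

The added mass arrives with no angular momentum about the axle, and any external torque about the axle is negligible, so the system's angular momentum is conserved.
I_p = ½(314)(1.46)² = 334.7 kg·m².
Added inertia Σmr² = (35.9)(1.13)² + (26.5)(1.33)² = 92.72 kg·m²; I_f = 334.7 + 92.72 = 427.4 kg·m².
ω_f = I_p ω_i / I_f = (334.7)(3.30) / 427.4 = 2.584 rad/s.
KE_i = ½(334.7)(3.300 rad/s)² = 1822 J; KE_f = ½(427.4)(2.584)² = 1427 J.

energy lost ≈ 395 J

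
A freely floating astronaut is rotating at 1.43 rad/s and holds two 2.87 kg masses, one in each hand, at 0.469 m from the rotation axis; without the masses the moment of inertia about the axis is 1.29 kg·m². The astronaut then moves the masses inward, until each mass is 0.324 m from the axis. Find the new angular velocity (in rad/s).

No external torque acts about the spin axis, so angular momentum is conserved.
I₁ = 1.29 + 2(2.87)(0.469)² = 2.553 kg·m²; I₂ = 1.29 + 2(2.87)(0.324)² = 1.893 kg·m².
ω₂ = I₁ω₁ / I₂ = (2.553)(1.43 rad/s) / (1.893) = 1.929 rad/s.

ω₂ ≈ 1.93 rad/s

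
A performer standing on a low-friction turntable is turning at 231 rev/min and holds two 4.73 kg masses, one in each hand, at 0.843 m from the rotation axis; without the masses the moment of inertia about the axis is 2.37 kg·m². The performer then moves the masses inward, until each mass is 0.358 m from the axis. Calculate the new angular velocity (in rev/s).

ω₂ ≈ 9.77 rev/s

With no external torque about the axis, L is conserved: I₁ω₁ = I₂ω₂.
I₁ = 2.37 + 2(4.73)(0.843)² = 9.093 kg·m²; I₂ = 2.37 + 2(4.73)(0.358)² = 3.582 kg·m².
ω₂ = I₁ω₁ / I₂ = (9.093)(231 rpm) / (3.582) = 586.3 rpm = 9.772 rev/s.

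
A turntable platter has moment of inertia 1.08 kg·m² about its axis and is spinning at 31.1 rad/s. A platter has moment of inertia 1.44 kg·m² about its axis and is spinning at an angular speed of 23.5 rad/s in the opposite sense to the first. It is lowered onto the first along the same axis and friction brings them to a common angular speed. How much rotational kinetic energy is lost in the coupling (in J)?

ΔKE lost ≈ 920 J

No external torque acts about the common axis, so total angular momentum is conserved.
Taking A's sense as positive: L = (1.080)(31.1) − (1.440)(23.5) = -0.2520 kg·m²·rad/s.
Combined I = 1.080 + 1.440 = 2.520 kg·m².
ω_f = L / I = -0.2520 / 2.520 = -0.1000 rad/s.
KE_i = ½ΣIω² = 919.9 J; KE_f = ½(2.520)(0.1000)² = 0.01260 J.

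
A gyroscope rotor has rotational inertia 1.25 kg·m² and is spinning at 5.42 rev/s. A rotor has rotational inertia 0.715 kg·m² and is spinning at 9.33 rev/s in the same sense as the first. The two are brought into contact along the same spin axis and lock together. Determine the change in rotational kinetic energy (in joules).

No external torque acts about the common axis, so total angular momentum is conserved.
Taking A's sense as positive: L = (1.250)(5.42) + (0.7150)(9.33) = 13.45 kg·m²·rev/s.
Combined I = 1.250 + 0.7150 = 1.965 kg·m².
ω_f = L / I = 13.45 / 1.965 = 6.843 rev/s.
KE_i = ½ΣIω² = 1953 J; KE_f = ½(1.965)(42.99)² = 1816 J.

ΔKE ≈ -137 J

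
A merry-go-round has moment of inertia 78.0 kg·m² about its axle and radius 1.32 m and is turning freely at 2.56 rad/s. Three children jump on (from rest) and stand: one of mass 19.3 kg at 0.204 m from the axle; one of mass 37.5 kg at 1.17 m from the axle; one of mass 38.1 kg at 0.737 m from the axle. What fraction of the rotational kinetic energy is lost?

fraction ≈ 0.483

No external torque acts about the axle; L_before = L_after.
Added inertia Σmr² = (19.3)(0.204)² + (37.5)(1.17)² + (38.1)(0.737)² = 72.83 kg·m²; I_f = 78.00 + 72.83 = 150.8 kg·m².
ω_f = I_p ω_i / I_f = (78.00)(2.56) / 150.8 = 1.324 rad/s.
KE_i = ½(78.00)(2.560 rad/s)² = 255.6 J; KE_f = ½(150.8)(1.324)² = 132.2 J.
Fraction lost = 0.4829.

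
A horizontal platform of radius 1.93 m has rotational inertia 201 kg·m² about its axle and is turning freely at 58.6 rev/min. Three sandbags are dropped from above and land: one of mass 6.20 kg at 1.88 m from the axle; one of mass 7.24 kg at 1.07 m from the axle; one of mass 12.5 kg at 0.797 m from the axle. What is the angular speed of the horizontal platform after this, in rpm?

ω_f ≈ 49.3 rpm

The added mass arrives with no angular momentum about the axle, and any external torque about the axle is negligible, so the system's angular momentum is conserved.
Added inertia Σmr² = (6.20)(1.88)² + (7.24)(1.07)² + (12.5)(0.797)² = 38.14 kg·m²; I_f = 201.0 + 38.14 = 239.1 kg·m².
ω_f = I_p ω_i / I_f = (201.0)(58.6) / 239.1 = 49.25 rpm.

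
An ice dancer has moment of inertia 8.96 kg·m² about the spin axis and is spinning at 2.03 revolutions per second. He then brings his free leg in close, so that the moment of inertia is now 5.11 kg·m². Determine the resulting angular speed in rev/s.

ω₂ ≈ 3.56 rev/s

No external torque acts about the spin axis, so angular momentum is conserved.
ω₂ = I₁ω₁ / I₂ = (8.960)(2.03 rev/s) / (5.110) = 3.559 rev/s.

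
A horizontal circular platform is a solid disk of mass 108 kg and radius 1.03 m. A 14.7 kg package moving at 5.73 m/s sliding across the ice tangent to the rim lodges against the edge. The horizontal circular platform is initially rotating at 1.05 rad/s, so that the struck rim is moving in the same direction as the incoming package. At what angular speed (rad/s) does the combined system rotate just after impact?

|ω_f| ≈ 2.02 rad/s

The axle reaction passes through the central axle and exerts no torque about it; angular momentum about the central axle is conserved through the impact.
I_p = ½(108)(1.03)² = 57.29 kg·m². Taking the sense of the package's angular momentum as positive, L_{package} = m v R = (14.7)(5.73)(1.03) = 86.76 kg·m²/s.
L_i = +I_p ω_p + m v R = +(57.29)(1.05) + 86.76 = 146.9 kg·m²/s.
After sticking, I_f = I_p + m R² = 57.29 + (14.7)(1.03)² = 72.88 kg·m².
ω_f = L_i / I_f = 146.9 / 72.88 = 2.016 rad/s.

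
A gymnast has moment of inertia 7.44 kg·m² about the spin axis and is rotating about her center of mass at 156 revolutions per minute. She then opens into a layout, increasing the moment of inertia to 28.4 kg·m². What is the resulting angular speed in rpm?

Angular momentum about the spin axis is conserved since the torque about it is zero.
ω₂ = I₁ω₁ / I₂ = (7.440)(156 rpm) / (28.40) = 40.87 rpm.

ω₂ ≈ 40.9 rpm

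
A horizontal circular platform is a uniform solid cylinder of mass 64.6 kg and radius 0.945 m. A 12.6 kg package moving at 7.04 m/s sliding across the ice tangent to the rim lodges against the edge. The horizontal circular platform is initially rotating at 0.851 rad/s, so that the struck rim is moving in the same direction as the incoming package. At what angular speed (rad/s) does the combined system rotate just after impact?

|ω_f| ≈ 2.70 rad/s

About the central axle the impulsive forces during the collision are internal, so angular momentum about that axis is conserved.
I_p = ½(64.6)(0.945)² = 28.84 kg·m². Taking the sense of the package's angular momentum as positive, L_{package} = m v R = (12.6)(7.04)(0.945) = 83.83 kg·m²/s.
L_i = +I_p ω_p + m v R = +(28.84)(0.851) + 83.83 = 108.4 kg·m²/s.
After sticking, I_f = I_p + m R² = 28.84 + (12.6)(0.945)² = 40.10 kg·m².
ω_f = L_i / I_f = 108.4 / 40.10 = 2.703 rad/s.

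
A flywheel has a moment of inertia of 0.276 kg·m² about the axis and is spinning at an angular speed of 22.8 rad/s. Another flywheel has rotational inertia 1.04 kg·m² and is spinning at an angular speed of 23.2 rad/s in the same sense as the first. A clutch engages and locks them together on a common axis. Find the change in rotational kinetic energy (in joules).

No external torque acts about the common axis, so total angular momentum is conserved.
Taking A's sense as positive: L = (0.2760)(22.8) + (1.040)(23.2) = 30.42 kg·m²·rad/s.
Combined I = 0.2760 + 1.040 = 1.316 kg·m².
ω_f = L / I = 30.42 / 1.316 = 23.12 rad/s.
KE_i = ½ΣIω² = 351.6 J; KE_f = ½(1.316)(23.12)² = 351.6 J.

ΔKE ≈ -0.0174 J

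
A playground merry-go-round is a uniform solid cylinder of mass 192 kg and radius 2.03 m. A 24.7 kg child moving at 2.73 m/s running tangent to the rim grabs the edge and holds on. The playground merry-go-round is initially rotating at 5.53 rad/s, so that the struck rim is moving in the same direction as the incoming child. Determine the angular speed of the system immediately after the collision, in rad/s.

|ω_f| ≈ 4.67 rad/s

The axle reaction passes through the axle and exerts no torque about it; angular momentum about the axle is conserved through the impact.
I_p = ½(192)(2.03)² = 395.6 kg·m². Taking the sense of the child's angular momentum as positive, L_{child} = m v R = (24.7)(2.73)(2.03) = 136.9 kg·m²/s.
L_i = +I_p ω_p + m v R = +(395.6)(5.53) + 136.9 = 2325 kg·m²/s.
After sticking, I_f = I_p + m R² = 395.6 + (24.7)(2.03)² = 497.4 kg·m².
ω_f = L_i / I_f = 2325 / 497.4 = 4.674 rad/s.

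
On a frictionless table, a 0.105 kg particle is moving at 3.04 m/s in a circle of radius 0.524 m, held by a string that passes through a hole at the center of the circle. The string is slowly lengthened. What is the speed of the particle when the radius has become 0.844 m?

Central (radial) force ⇒ zero torque about the center ⇒ m v r is constant.
v₂ = v₁ r₁ / r₂ = (3.04)(0.524) / (0.844) = 1.887 m/s.

v₂ ≈ 1.89 m/s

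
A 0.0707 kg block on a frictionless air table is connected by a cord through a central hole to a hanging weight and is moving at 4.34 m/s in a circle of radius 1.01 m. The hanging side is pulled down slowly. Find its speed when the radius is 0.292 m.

The only horizontal force on the mass is along the cord (radial), so it exerts no torque about the hole and angular momentum m v r is conserved.
v₂ = v₁ r₁ / r₂ = (4.34)(1.01) / (0.292) = 15.01 m/s.

v₂ ≈ 15.0 m/s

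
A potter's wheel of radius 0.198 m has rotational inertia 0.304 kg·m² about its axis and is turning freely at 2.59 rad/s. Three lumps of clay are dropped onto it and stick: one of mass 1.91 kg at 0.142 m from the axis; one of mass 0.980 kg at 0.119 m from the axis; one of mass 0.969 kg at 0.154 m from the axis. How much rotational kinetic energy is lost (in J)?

energy lost ≈ 0.203 J

The added mass arrives with no angular momentum about the axis, and any external torque about the axis is negligible, so the system's angular momentum is conserved.
Added inertia Σmr² = (1.91)(0.142)² + (0.980)(0.119)² + (0.969)(0.154)² = 0.07537 kg·m²; I_f = 0.3040 + 0.07537 = 0.3794 kg·m².
ω_f = I_p ω_i / I_f = (0.3040)(2.59) / 0.3794 = 2.075 rad/s.
KE_i = ½(0.3040)(2.590 rad/s)² = 1.020 J; KE_f = ½(0.3794)(2.075)² = 0.8171 J.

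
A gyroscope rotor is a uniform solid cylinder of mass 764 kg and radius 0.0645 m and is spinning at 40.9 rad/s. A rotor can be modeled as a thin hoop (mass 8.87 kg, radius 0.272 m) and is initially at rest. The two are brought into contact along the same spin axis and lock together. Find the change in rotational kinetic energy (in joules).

The coupling torques are internal; angular momentum about the shared axis is conserved.
Moments of inertia: I_A = ½(764)(0.0645)² = 1.589 kg·m²; I_B = (8.87)(0.272)² = 0.6562 kg·m².
Taking A's sense as positive: L = (1.589)(40.9) = 65.00 kg·m²·rad/s.
Combined I = 1.589 + 0.6562 = 2.245 kg·m².
ω_f = L / I = 65.00 / 2.245 = 28.95 rad/s.
KE_i = ½ΣIω² = 1329 J; KE_f = ½(2.245)(28.95)² = 940.8 J.

ΔKE ≈ -388 J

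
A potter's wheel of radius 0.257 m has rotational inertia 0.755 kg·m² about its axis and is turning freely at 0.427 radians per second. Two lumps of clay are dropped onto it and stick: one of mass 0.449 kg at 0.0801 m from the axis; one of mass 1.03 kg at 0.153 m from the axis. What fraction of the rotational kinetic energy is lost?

fraction ≈ 0.0345

No external torque acts about the axis; L_before = L_after.
Added inertia Σmr² = (0.449)(0.0801)² + (1.03)(0.153)² = 0.02699 kg·m²; I_f = 0.7550 + 0.02699 = 0.7820 kg·m².
ω_f = I_p ω_i / I_f = (0.7550)(0.427) / 0.7820 = 0.4123 rad/s.
KE_i = ½(0.7550)(0.4270 rad/s)² = 0.06883 J; KE_f = ½(0.7820)(0.4123)² = 0.06645 J.
Fraction lost = 0.03452.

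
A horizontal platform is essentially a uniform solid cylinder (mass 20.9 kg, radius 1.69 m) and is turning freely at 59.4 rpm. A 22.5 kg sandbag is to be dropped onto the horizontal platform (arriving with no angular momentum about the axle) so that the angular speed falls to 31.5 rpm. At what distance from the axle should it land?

r ≈ 1.08 m

The added mass arrives with no angular momentum about the axle, and any external torque about the axle is negligible, so the system's angular momentum is conserved.
I_p = ½(20.9)(1.69)² = 29.85 kg·m².
I_p ω_i = (I_p + m r²) ω_f ⇒ m r² = I_p(ω_i/ω_f − 1) = 29.85(59.4/31.5 − 1) = 26.44 kg·m².
r = √(26.44/22.5) = 1.084 m.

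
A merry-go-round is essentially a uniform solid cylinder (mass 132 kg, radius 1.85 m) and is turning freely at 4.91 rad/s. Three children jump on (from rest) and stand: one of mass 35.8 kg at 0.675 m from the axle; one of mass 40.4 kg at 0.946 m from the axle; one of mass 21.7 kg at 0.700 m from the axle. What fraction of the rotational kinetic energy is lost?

The added mass arrives with no angular momentum about the axle, and any external torque about the axle is negligible, so the system's angular momentum is conserved.
I_p = ½(132)(1.85)² = 225.9 kg·m².
Added inertia Σmr² = (35.8)(0.675)² + (40.4)(0.946)² + (21.7)(0.700)² = 63.10 kg·m²; I_f = 225.9 + 63.10 = 289.0 kg·m².
ω_f = I_p ω_i / I_f = (225.9)(4.91) / 289.0 = 3.838 rad/s.
KE_i = ½(225.9)(4.910 rad/s)² = 2723 J; KE_f = ½(289.0)(3.838)² = 2128 J.
Fraction lost = 0.2183.

fraction ≈ 0.218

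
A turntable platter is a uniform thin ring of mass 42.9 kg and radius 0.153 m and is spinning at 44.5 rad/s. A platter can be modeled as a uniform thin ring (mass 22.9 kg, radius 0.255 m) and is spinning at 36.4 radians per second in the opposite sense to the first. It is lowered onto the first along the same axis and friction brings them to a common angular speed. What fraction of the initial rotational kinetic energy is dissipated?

fraction ≈ 0.991

The coupling torques are internal; angular momentum about the shared axis is conserved.
Moments of inertia: I_A = (42.9)(0.153)² = 1.004 kg·m²; I_B = (22.9)(0.255)² = 1.489 kg·m².
Taking A's sense as positive: L = (1.004)(44.5) − (1.489)(36.4) = -9.513 kg·m²·rad/s.
Combined I = 1.004 + 1.489 = 2.493 kg·m².
ω_f = L / I = -9.513 / 2.493 = -3.816 rad/s.
KE_i = ½ΣIω² = 1981 J; KE_f = ½(2.493)(3.816)² = 18.15 J.
Fraction dissipated = (KE_i − KE_f)/KE_i = 0.9908.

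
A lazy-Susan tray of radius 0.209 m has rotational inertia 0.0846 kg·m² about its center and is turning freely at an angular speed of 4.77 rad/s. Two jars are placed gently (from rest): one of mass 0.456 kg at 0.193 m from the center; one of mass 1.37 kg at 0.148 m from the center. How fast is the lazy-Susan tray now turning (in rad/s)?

No external torque acts about the center; L_before = L_after.
Added inertia Σmr² = (0.456)(0.193)² + (1.37)(0.148)² = 0.04699 kg·m²; I_f = 0.08460 + 0.04699 = 0.1316 kg·m².
ω_f = I_p ω_i / I_f = (0.08460)(4.77) / 0.1316 = 3.067 rad/s.

ω_f ≈ 3.07 rad/s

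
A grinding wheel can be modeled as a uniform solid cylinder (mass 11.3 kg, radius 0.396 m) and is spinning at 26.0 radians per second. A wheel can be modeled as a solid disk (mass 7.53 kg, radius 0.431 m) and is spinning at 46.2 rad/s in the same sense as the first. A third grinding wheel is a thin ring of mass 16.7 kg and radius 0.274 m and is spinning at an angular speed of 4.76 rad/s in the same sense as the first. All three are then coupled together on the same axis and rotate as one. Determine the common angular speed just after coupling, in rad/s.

The coupling torques are internal; angular momentum about the shared axis is conserved.
Moments of inertia: I_A = ½(11.3)(0.396)² = 0.8860 kg·m²; I_B = ½(7.53)(0.431)² = 0.6994 kg·m²; I_C = (16.7)(0.274)² = 1.254 kg·m².
Taking A's sense as positive: L = (0.8860)(26.0) + (0.6994)(46.2) + (1.254)(4.76) = 61.32 kg·m²·rad/s.
Combined I = 0.8860 + 0.6994 + 1.254 = 2.839 kg·m².
ω_f = L / I = 61.32 / 2.839 = 21.60 rad/s.

|ω_f| ≈ 21.6 rad/s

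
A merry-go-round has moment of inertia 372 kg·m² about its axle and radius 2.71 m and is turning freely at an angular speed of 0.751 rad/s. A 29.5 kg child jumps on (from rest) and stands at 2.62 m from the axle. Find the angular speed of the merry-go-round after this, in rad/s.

ω_f ≈ 0.486 rad/s

No external torque acts about the axle; L_before = L_after.
Added inertia Σmr² = (29.5)(2.62)² = 202.5 kg·m²; I_f = 372.0 + 202.5 = 574.5 kg·m².
ω_f = I_p ω_i / I_f = (372.0)(0.751) / 574.5 = 0.4863 rad/s.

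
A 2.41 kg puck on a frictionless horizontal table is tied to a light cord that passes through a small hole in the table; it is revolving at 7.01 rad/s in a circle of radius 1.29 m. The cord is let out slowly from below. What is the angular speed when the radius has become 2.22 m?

ω₂ ≈ 2.37 rad/s

The constraining force is radial, so m r² ω about the center is conserved.
ω₂ = ω₁ (r₁/r₂)² = (7.01)(1.29/2.22)² = 2.367 rad/s.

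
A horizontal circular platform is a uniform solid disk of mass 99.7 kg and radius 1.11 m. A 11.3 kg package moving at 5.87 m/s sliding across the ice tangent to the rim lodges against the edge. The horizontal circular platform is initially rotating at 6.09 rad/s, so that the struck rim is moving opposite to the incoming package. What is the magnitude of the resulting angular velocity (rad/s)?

About the central axle the impulsive forces during the collision are internal, so angular momentum about that axis is conserved.
I_p = ½(99.7)(1.11)² = 61.42 kg·m². Taking the sense of the package's angular momentum as positive, L_{package} = m v R = (11.3)(5.87)(1.11) = 73.63 kg·m²/s.
L_i = −I_p ω_p + m v R = −(61.42)(6.09) + 73.63 = -300.4 kg·m²/s.
After sticking, I_f = I_p + m R² = 61.42 + (11.3)(1.11)² = 75.34 kg·m².
ω_f = L_i / I_f = -300.4 / 75.34 = -3.987 rad/s.

|ω_f| ≈ 3.99 rad/s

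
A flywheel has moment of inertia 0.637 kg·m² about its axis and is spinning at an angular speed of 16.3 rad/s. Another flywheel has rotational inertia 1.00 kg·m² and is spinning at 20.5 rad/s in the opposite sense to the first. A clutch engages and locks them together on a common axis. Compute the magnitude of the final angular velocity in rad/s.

|ω_f| ≈ 6.18 rad/s

The coupling torques are internal; angular momentum about the shared axis is conserved.
Taking A's sense as positive: L = (0.6370)(16.3) − (1.000)(20.5) = -10.12 kg·m²·rad/s.
Combined I = 0.6370 + 1.000 = 1.637 kg·m².
ω_f = L / I = -10.12 / 1.637 = -6.180 rad/s.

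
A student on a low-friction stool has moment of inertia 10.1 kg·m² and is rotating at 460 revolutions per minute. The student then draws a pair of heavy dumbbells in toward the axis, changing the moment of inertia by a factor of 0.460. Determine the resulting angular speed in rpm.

ω₂ ≈ 1000 rpm

Angular momentum about the spin axis is conserved since the torque about it is zero.
I₂ = 0.460 × 10.1 = 4.646 kg·m².
ω₂ = I₁ω₁ / I₂ = (10.10)(460 rpm) / (4.646) = 1000 rpm.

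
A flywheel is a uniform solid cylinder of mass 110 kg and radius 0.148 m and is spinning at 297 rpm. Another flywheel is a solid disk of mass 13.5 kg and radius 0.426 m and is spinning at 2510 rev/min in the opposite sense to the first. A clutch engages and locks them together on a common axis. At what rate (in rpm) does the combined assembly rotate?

No external torque acts about the common axis, so total angular momentum is conserved.
Moments of inertia: I_A = ½(110)(0.148)² = 1.205 kg·m²; I_B = ½(13.5)(0.426)² = 1.225 kg·m².
Taking A's sense as positive: L = (1.205)(297) − (1.225)(2510) = -2717 kg·m²·rpm.
Combined I = 1.205 + 1.225 = 2.430 kg·m².
ω_f = L / I = -2717 / 2.430 = -1118 rpm.

|ω_f| ≈ 1120 rpm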